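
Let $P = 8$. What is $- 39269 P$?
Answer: $-314152$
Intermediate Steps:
$- 39269 P = \left(-39269\right) 8 = -314152$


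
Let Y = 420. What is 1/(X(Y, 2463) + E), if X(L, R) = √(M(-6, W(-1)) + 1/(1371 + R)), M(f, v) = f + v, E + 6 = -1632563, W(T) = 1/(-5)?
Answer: -31296347730/51093447117337219 - 3*I*√253148370/51093447117337219 ≈ -6.1253e-7 - 9.3421e-13*I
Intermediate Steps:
W(T) = -⅕
E = -1632569 (E = -6 - 1632563 = -1632569)
X(L, R) = √(-31/5 + 1/(1371 + R)) (X(L, R) = √((-6 - ⅕) + 1/(1371 + R)) = √(-31/5 + 1/(1371 + R)))
1/(X(Y, 2463) + E) = 1/(√5*√((-42496 - 31*2463)/(1371 + 2463))/5 - 1632569) = 1/(√5*√((-42496 - 76353)/3834)/5 - 1632569) = 1/(√5*√((1/3834)*(-118849))/5 - 1632569) = 1/(√5*√(-118849/3834)/5 - 1632569) = 1/(√5*(I*√50629674/1278)/5 - 1632569) = 1/(I*√253148370/6390 - 1632569) = 1/(-1632569 + I*√253148370/6390)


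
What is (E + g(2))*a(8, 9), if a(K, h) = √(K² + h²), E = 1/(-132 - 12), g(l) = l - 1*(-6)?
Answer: 1151*√145/144 ≈ 96.249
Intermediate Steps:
g(l) = 6 + l (g(l) = l + 6 = 6 + l)
E = -1/144 (E = 1/(-144) = -1/144 ≈ -0.0069444)
(E + g(2))*a(8, 9) = (-1/144 + (6 + 2))*√(8² + 9²) = (-1/144 + 8)*√(64 + 81) = 1151*√145/144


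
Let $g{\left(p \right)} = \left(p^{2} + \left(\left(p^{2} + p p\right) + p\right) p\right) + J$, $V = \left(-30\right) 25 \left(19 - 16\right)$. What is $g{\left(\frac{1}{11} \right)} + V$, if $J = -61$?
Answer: $- \frac{3075917}{1331} \approx -2311.0$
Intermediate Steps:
$V = -2250$ ($V = \left(-750\right) 3 = -2250$)
$g{\left(p \right)} = -61 + p^{2} + p \left(p + 2 p^{2}\right)$ ($g{\left(p \right)} = \left(p^{2} + \left(\left(p^{2} + p p\right) + p\right) p\right) - 61 = \left(p^{2} + \left(\left(p^{2} + p^{2}\right) + p\right) p\right) - 61 = \left(p^{2} + \left(2 p^{2} + p\right) p\right) - 61 = \left(p^{2} + \left(p + 2 p^{2}\right) p\right) - 61 = \left(p^{2} + p \left(p + 2 p^{2}\right)\right) - 61 = -61 + p^{2} + p \left(p + 2 p^{2}\right)$)
$g{\left(\frac{1}{11} \right)} + V = \left(-61 + 2 \left(\frac{1}{11}\right)^{2} + 2 \left(\frac{1}{11}\right)^{3}\right) - 2250 = \left(-61 + \frac{2}{121} + \frac{2}{1331}\right) - 2250 = - \frac{81167}{1331} - 2250 = - \frac{3075917}{1331}$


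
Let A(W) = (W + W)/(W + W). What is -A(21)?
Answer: -1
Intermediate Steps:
A(W) = 1 (A(W) = (2*W)/((2*W)) = (2*W)*(1/(2*W)) = 1)
-A(21) = -1*1 = -1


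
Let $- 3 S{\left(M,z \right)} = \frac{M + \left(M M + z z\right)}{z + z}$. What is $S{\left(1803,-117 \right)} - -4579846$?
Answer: $\frac{1072772731}{234} \approx 4.5845 \cdot 10^{6}$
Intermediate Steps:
$S{\left(M,z \right)} = - \frac{M + M^{2} + z^{2}}{6 z}$ ($S{\left(M,z \right)} = - \frac{\left(M + \left(M M + z z\right)\right) \frac{1}{z + z}}{3} = - \frac{\left(M + \left(M^{2} + z^{2}\right)\right) \frac{1}{2 z}}{3} = - \frac{\left(M + M^{2} + z^{2}\right) \frac{1}{2 z}}{3} = - \frac{\frac{1}{2} \frac{1}{z} \left(M + M^{2} + z^{2}\right)}{3} = - \frac{M + M^{2} + z^{2}}{6 z}$)
$S{\left(1803,-117 \right)} - -4579846 = \frac{\left(-1\right) 1803 - 1803^{2} - \left(-117\right)^{2}}{6 \left(-117\right)} - -4579846 = \frac{1}{6} \left(- \frac{1}{117}\right) \left(-1803 - 3250809 - 13689\right) + 4579846 = \frac{1}{6} \left(- \frac{1}{117}\right) \left(-3266301\right) + 4579846 = \frac{1088767}{234} + 4579846 = \frac{1072772731}{234}$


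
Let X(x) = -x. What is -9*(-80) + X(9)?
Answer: 711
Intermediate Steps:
-9*(-80) + X(9) = -9*(-80) - 1*9 = 720 - 9 = 711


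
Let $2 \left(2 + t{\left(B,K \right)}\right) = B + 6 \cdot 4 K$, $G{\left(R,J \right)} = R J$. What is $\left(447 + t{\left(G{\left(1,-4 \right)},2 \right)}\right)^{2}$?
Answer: $218089$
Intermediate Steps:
$G{\left(R,J \right)} = J R$
$t{\left(B,K \right)} = -2 + \frac{B}{2} + 12 K$ ($t{\left(B,K \right)} = -2 + \frac{B + 6 \cdot 4 K}{2} = -2 + \frac{B + 24 K}{2} = -2 + \left(\frac{B}{2} + 12 K\right) = -2 + \frac{B}{2} + 12 K$)
$\left(447 + t{\left(G{\left(1,-4 \right)},2 \right)}\right)^{2} = \left(447 + \left(-2 + \frac{\left(-4\right) 1}{2} + 12 \cdot 2\right)\right)^{2} = \left(447 + \left(-2 + \frac{1}{2} \left(-4\right) + 24\right)\right)^{2} = \left(447 - -20\right)^{2} = \left(447 + 20\right)^{2} = 467^{2} = 218089$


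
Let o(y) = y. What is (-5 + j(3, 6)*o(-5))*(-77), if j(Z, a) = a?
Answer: 2695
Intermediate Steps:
(-5 + j(3, 6)*o(-5))*(-77) = (-5 + 6*(-5))*(-77) = (-5 - 30)*(-77) = -35*(-77) = 2695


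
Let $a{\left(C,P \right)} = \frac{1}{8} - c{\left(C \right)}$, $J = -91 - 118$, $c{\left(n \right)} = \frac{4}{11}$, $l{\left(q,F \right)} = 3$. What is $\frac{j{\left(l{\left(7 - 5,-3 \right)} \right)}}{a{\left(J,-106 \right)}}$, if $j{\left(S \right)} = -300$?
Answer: $\frac{8800}{7} \approx 1257.1$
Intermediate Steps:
$c{\left(n \right)} = \frac{4}{11}$ ($c{\left(n \right)} = 4 \cdot \frac{1}{11} = \frac{4}{11}$)
$J = -209$ ($J = -91 - 118 = -209$)
$a{\left(C,P \right)} = - \frac{21}{88}$ ($a{\left(C,P \right)} = \frac{1}{8} - \frac{4}{11} = - \frac{21}{88}$)
$\frac{j{\left(l{\left(7 - 5,-3 \right)} \right)}}{a{\left(J,-106 \right)}} = - \frac{300}{- \frac{21}{88}} = \left(-300\right) \left(- \frac{88}{21}\right) = \frac{8800}{7}$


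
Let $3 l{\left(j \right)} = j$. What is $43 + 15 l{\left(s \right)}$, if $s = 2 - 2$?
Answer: $43$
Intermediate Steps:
$s = 0$ ($s = 2 - 2 = 0$)
$l{\left(j \right)} = \frac{j}{3}$
$43 + 15 l{\left(s \right)} = 43 + 15 \cdot \frac{1}{3} \cdot 0 = 43 + 15 \cdot 0 = 43 + 0 = 43$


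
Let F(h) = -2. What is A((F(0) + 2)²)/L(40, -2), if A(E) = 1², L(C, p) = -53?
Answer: -1/53 ≈ -0.018868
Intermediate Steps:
A(E) = 1
A((F(0) + 2)²)/L(40, -2) = 1/(-53) = 1*(-1/53) = -1/53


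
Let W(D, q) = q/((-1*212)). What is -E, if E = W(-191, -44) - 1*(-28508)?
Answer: -1510935/53 ≈ -28508.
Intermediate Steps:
W(D, q) = -q/212 (W(D, q) = q/(-212) = q*(-1/212) = -q/212)
E = 1510935/53 (E = -1/212*(-44) - 1*(-28508) = 11/53 + 28508 = 1510935/53 ≈ 28508.)
-E = -1*1510935/53 = -1510935/53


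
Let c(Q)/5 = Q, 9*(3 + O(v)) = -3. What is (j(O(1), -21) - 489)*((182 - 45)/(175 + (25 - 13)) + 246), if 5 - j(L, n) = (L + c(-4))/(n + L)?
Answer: -1633412878/13651 ≈ -1.1966e+5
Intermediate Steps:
O(v) = -10/3 (O(v) = -3 + (⅑)*(-3) = -3 - ⅓ = -10/3)
c(Q) = 5*Q
j(L, n) = 5 - (-20 + L)/(L + n) (j(L, n) = 5 - (L + 5*(-4))/(n + L) = 5 - (L - 20)/(L + n) = 5 - (-20 + L)/(L + n))
(j(O(1), -21) - 489)*((182 - 45)/(175 + (25 - 13)) + 246) = ((20 + 4*(-10/3) + 5*(-21))/(-10/3 - 21) - 489)*((182 - 45)/(175 + (25 - 13)) + 246) = ((20 - 40/3 - 105)/(-73/3) - 489)*(137/(175 + 12) + 246) = (-3/73*(-295/3) - 489)*(137/187 + 246) = (295/73 - 489)*(137*(1/187) + 246) = -35402*(137/187 + 246)/73 = -35402/73*46139/187 = -1633412878/13651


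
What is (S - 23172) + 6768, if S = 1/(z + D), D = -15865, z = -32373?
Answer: -791296153/48238 ≈ -16404.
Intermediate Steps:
S = -1/48238 (S = 1/(-32373 - 15865) = 1/(-48238) = -1/48238 ≈ -2.0731e-5)
(S - 23172) + 6768 = (-1/48238 - 23172) + 6768 = -1117770937/48238 + 6768 = -791296153/48238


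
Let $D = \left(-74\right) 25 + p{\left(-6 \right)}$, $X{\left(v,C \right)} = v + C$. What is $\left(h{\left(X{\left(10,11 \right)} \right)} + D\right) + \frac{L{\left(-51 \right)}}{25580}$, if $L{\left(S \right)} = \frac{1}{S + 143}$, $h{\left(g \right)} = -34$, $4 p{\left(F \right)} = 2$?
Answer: $- \frac{4432553559}{2353360} \approx -1883.5$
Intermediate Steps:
$X{\left(v,C \right)} = C + v$
$p{\left(F \right)} = \frac{1}{2}$ ($p{\left(F \right)} = \frac{1}{4} \cdot 2 = \frac{1}{2}$)
$L{\left(S \right)} = \frac{1}{143 + S}$
$D = - \frac{3699}{2}$ ($D = \left(-74\right) 25 + \frac{1}{2} = -1850 + \frac{1}{2} = - \frac{3699}{2} \approx -1849.5$)
$\left(h{\left(X{\left(10,11 \right)} \right)} + D\right) + \frac{L{\left(-51 \right)}}{25580} = \left(-34 - \frac{3699}{2}\right) + \frac{1}{\left(143 - 51\right) 25580} = - \frac{3767}{2} + \frac{1}{92} \cdot \frac{1}{25580} = - \frac{3767}{2} + \frac{1}{2353360} = - \frac{4432553559}{2353360}$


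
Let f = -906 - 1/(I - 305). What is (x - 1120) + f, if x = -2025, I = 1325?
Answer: -4132021/1020 ≈ -4051.0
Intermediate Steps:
f = -924121/1020 (f = -906 - 1/(1325 - 305) = -906 - 1/1020 = -924121/1020 ≈ -906.00)
(x - 1120) + f = (-2025 - 1120) - 924121/1020 = -3145 - 924121/1020 = -4132021/1020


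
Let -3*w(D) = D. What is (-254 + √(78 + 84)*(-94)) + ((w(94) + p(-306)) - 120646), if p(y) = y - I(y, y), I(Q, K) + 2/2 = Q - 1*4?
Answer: -362779/3 - 846*√2 ≈ -1.2212e+5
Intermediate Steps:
I(Q, K) = -5 + Q (I(Q, K) = -1 + (Q - 1*4) = -1 + (Q - 4) = -1 + (-4 + Q) = -5 + Q)
w(D) = -D/3
p(y) = 5 (p(y) = y - (-5 + y) = y + (5 - y) = 5)
(-254 + √(78 + 84)*(-94)) + ((w(94) + p(-306)) - 120646) = (-254 + √(78 + 84)*(-94)) + ((-⅓*94 + 5) - 120646) = (-254 + √162*(-94)) + ((-94/3 + 5) - 120646) = (-254 + (9*√2)*(-94)) + (-79/3 - 120646) = (-254 - 846*√2) - 362017/3 = -362779/3 - 846*√2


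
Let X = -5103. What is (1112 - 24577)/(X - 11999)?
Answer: 23465/17102 ≈ 1.3721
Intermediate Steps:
(1112 - 24577)/(X - 11999) = (1112 - 24577)/(-5103 - 11999) = -23465/(-17102) = -23465*(-1/17102) = 23465/17102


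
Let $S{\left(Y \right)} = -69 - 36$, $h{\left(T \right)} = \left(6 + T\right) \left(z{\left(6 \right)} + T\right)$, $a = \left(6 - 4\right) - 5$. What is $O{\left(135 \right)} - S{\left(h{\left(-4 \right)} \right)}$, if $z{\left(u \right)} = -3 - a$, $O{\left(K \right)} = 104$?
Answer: $209$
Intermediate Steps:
$a = -3$ ($a = 2 - 5 = -3$)
$z{\left(u \right)} = 0$ ($z{\left(u \right)} = -3 - -3 = -3 + 3 = 0$)
$h{\left(T \right)} = T \left(6 + T\right)$ ($h{\left(T \right)} = \left(6 + T\right) \left(0 + T\right) = \left(6 + T\right) T = T \left(6 + T\right)$)
$S{\left(Y \right)} = -105$
$O{\left(135 \right)} - S{\left(h{\left(-4 \right)} \right)} = 104 - -105 = 104 + 105 = 209$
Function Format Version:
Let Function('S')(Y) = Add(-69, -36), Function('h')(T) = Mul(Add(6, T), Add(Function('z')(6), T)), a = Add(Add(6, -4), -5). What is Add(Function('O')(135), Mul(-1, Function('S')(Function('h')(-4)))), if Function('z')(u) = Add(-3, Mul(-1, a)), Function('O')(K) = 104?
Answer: 209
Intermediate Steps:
a = -3 (a = Add(2, -5) = -3)
Function('z')(u) = 0 (Function('z')(u) = Add(-3, Mul(-1, -3)) = Add(-3, 3) = 0)
Function('h')(T) = Mul(T, Add(6, T)) (Function('h')(T) = Mul(Add(6, T), Add(0, T)) = Mul(Add(6, T), T) = Mul(T, Add(6, T)))
Function('S')(Y) = -105
Add(Function('O')(135), Mul(-1, Function('S')(Function('h')(-4)))) = Add(104, Mul(-1, -105)) = Add(104, 105) = 209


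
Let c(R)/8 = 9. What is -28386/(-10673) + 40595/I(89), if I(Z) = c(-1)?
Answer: 435314227/768456 ≈ 566.48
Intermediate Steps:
c(R) = 72 (c(R) = 8*9 = 72)
I(Z) = 72
-28386/(-10673) + 40595/I(89) = -28386/(-10673) + 40595/72 = -28386*(-1/10673) + 40595*(1/72) = 28386/10673 + 40595/72 = 435314227/768456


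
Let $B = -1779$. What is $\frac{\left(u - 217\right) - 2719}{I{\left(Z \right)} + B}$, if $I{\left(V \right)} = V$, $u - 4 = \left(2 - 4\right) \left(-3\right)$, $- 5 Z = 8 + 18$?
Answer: $\frac{1330}{811} \approx 1.6399$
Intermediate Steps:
$Z = - \frac{26}{5}$ ($Z = - \frac{8 + 18}{5} = \left(- \frac{1}{5}\right) 26 = - \frac{26}{5} \approx -5.2$)
$u = 10$ ($u = 4 + \left(2 - 4\right) \left(-3\right) = 4 - -6 = 4 + 6 = 10$)
$\frac{\left(u - 217\right) - 2719}{I{\left(Z \right)} + B} = \frac{\left(10 - 217\right) - 2719}{- \frac{26}{5} - 1779} = \frac{\left(10 - 217\right) - 2719}{- \frac{8921}{5}} = \left(-207 - 2719\right) \left(- \frac{5}{8921}\right) = \left(-2926\right) \left(- \frac{5}{8921}\right) = \frac{1330}{811}$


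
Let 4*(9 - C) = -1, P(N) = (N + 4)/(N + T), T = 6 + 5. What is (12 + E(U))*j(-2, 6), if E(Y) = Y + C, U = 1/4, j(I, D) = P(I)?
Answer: 43/9 ≈ 4.7778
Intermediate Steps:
T = 11
P(N) = (4 + N)/(11 + N) (P(N) = (N + 4)/(N + 11) = (4 + N)/(11 + N))
j(I, D) = (4 + I)/(11 + I)
U = 1/4 ≈ 0.25000
C = 37/4 (C = 9 - 1/4*(-1) = 9 + 1/4 = 37/4 ≈ 9.2500)
E(Y) = 37/4 + Y (E(Y) = Y + 37/4 = 37/4 + Y)
(12 + E(U))*j(-2, 6) = (12 + (37/4 + 1/4))*((4 - 2)/(11 - 2)) = (12 + 19/2)*(2/9) = 43*((1/9)*2)/2 = (43/2)*(2/9) = 43/9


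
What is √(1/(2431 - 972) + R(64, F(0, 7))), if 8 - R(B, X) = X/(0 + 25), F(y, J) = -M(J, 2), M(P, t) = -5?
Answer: √415129270/7295 ≈ 2.7930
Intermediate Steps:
F(y, J) = 5 (F(y, J) = -1*(-5) = 5)
R(B, X) = 8 - X/25 (R(B, X) = 8 - X/(0 + 25) = 8 - X/25)
√(1/(2431 - 972) + R(64, F(0, 7))) = √(1/(2431 - 972) + (8 - 1/25*5)) = √(1/1459 + (8 - ⅕)) = √(1/1459 + 39/5) = √(56906/7295) = √415129270/7295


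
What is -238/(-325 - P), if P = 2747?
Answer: 119/1536 ≈ 0.077474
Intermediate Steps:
-238/(-325 - P) = -238/(-325 - 1*2747) = -238/(-325 - 2747) = -238/(-3072) = -238*(-1/3072) = 119/1536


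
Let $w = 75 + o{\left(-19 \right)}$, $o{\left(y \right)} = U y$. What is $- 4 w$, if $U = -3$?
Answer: $-528$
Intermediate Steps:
$o{\left(y \right)} = - 3 y$
$w = 132$ ($w = 75 - -57 = 75 + 57 = 132$)
$- 4 w = \left(-4\right) 132 = -528$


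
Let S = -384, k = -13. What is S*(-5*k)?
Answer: -24960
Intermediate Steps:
S*(-5*k) = -(-1920)*(-13) = -384*65 = -24960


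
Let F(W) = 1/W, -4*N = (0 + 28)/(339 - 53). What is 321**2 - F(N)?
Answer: 721573/7 ≈ 1.0308e+5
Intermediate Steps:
N = -7/286 (N = -(0 + 28)/(4*(339 - 53)) = -7/286 ≈ -0.024476)
321**2 - F(N) = 321**2 - 1/(-7/286) = 103041 - 1*(-286/7) = 103041 + 286/7 = 721573/7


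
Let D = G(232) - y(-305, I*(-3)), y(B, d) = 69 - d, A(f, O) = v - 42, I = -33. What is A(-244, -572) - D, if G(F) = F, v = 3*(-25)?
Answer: -379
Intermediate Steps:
v = -75
A(f, O) = -117 (A(f, O) = -75 - 42 = -117)
D = 262 (D = 232 - (69 - (-33)*(-3)) = 232 - (69 - 1*99) = 232 - (69 - 99) = 232 - 1*(-30) = 232 + 30 = 262)
A(-244, -572) - D = -117 - 1*262 = -117 - 262 = -379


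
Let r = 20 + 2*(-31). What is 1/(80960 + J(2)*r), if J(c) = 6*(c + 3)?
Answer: 1/79700 ≈ 1.2547e-5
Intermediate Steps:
J(c) = 18 + 6*c (J(c) = 6*(3 + c) = 18 + 6*c)
r = -42 (r = 20 - 62 = -42)
1/(80960 + J(2)*r) = 1/(80960 + (18 + 6*2)*(-42)) = 1/(80960 + (18 + 12)*(-42)) = 1/(80960 + 30*(-42)) = 1/(80960 - 1260) = 1/79700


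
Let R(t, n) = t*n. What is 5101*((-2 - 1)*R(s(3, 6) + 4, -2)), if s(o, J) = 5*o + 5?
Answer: 734544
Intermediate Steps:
s(o, J) = 5 + 5*o
R(t, n) = n*t
5101*((-2 - 1)*R(s(3, 6) + 4, -2)) = 5101*((-2 - 1)*(-2*((5 + 5*3) + 4))) = 5101*(-(-6)*((5 + 15) + 4)) = 5101*(-(-6)*(20 + 4)) = 5101*(-(-6)*24) = 5101*(-3*(-48)) = 5101*144 = 734544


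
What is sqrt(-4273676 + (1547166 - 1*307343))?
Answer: I*sqrt(3033853) ≈ 1741.8*I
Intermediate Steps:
sqrt(-4273676 + (1547166 - 1*307343)) = sqrt(-4273676 + (1547166 - 307343)) = sqrt(-4273676 + 1239823) = sqrt(-3033853) = I*sqrt(3033853)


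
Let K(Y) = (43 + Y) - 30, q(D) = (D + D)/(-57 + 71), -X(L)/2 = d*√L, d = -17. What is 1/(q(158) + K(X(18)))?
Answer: -581/319197 + 1666*√2/319197 ≈ 0.0055611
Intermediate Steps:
X(L) = 34*√L (X(L) = -(-34)*√L = 34*√L)
q(D) = D/7 (q(D) = (2*D)/14 = (2*D)*(1/14) = D/7)
K(Y) = 13 + Y
1/(q(158) + K(X(18))) = 1/((⅐)*158 + (13 + 34*√18)) = 1/(158/7 + (13 + 34*(3*√2))) = 1/(158/7 + (13 + 102*√2)) = 1/(249/7 + 102*√2)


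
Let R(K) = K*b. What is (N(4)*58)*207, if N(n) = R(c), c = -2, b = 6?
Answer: -144072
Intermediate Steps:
R(K) = 6*K (R(K) = K*6 = 6*K)
N(n) = -12 (N(n) = 6*(-2) = -12)
(N(4)*58)*207 = -12*58*207 = -696*207 = -144072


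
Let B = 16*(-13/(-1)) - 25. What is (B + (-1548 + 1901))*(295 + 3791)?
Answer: 2190096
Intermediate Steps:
B = 183 (B = 16*(-13*(-1)) - 25 = 16*13 - 25 = 208 - 25 = 183)
(B + (-1548 + 1901))*(295 + 3791) = (183 + (-1548 + 1901))*(295 + 3791) = (183 + 353)*4086 = 536*4086 = 2190096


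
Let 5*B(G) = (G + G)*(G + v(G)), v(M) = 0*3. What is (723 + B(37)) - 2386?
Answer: -5577/5 ≈ -1115.4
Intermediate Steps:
v(M) = 0
B(G) = 2*G**2/5 (B(G) = ((G + G)*(G + 0))/5 = ((2*G)*G)/5 = (2*G**2)/5 = 2*G**2/5)
(723 + B(37)) - 2386 = (723 + (2/5)*37**2) - 2386 = (723 + (2/5)*1369) - 2386 = (723 + 2738/5) - 2386 = 6353/5 - 2386 = -5577/5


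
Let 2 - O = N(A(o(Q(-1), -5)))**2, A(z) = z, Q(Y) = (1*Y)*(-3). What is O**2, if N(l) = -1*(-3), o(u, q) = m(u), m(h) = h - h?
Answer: 49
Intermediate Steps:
m(h) = 0
Q(Y) = -3*Y (Q(Y) = Y*(-3) = -3*Y)
o(u, q) = 0
N(l) = 3
O = -7 (O = 2 - 1*3**2 = 2 - 1*9 = 2 - 9 = -7)
O**2 = (-7)**2 = 49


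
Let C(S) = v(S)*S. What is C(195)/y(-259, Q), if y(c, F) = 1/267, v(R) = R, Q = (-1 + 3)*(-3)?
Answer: 10152675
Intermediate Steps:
Q = -6 (Q = 2*(-3) = -6)
y(c, F) = 1/267
C(S) = S**2 (C(S) = S*S = S**2)
C(195)/y(-259, Q) = 195**2/(1/267) = 38025*267 = 10152675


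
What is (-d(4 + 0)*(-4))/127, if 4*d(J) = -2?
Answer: -2/127 ≈ -0.015748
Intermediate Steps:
d(J) = -1/2 (d(J) = (1/4)*(-2) = -1/2)
(-d(4 + 0)*(-4))/127 = (-1*(-1/2)*(-4))/127 = ((1/2)*(-4))*(1/127) = -2*1/127 = -2/127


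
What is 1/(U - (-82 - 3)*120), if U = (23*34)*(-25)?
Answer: -1/9350 ≈ -0.00010695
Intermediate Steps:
U = -19550 (U = 782*(-25) = -19550)
1/(U - (-82 - 3)*120) = 1/(-19550 - (-82 - 3)*120) = 1/(-19550 - (-85)*120) = 1/(-19550 - 1*(-10200)) = 1/(-19550 + 10200) = 1/(-9350) = -1/9350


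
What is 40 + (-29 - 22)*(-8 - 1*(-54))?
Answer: -2306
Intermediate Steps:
40 + (-29 - 22)*(-8 - 1*(-54)) = 40 - 51*(-8 + 54) = 40 - 51*46 = 40 - 2346 = -2306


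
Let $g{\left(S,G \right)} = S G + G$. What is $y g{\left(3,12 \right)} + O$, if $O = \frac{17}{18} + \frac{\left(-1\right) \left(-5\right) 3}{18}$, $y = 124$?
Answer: $\frac{53584}{9} \approx 5953.8$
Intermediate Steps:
$g{\left(S,G \right)} = G + G S$ ($g{\left(S,G \right)} = G S + G = G + G S$)
$O = \frac{16}{9}$ ($O = 17 \cdot \frac{1}{18} + 5 \cdot 3 \cdot \frac{1}{18} = \frac{17}{18} + 15 \cdot \frac{1}{18} = \frac{17}{18} + \frac{5}{6} = \frac{16}{9} \approx 1.7778$)
$y g{\left(3,12 \right)} + O = 124 \cdot 12 \left(1 + 3\right) + \frac{16}{9} = 124 \cdot 12 \cdot 4 + \frac{16}{9} = 124 \cdot 48 + \frac{16}{9} = 5952 + \frac{16}{9} = \frac{53584}{9}$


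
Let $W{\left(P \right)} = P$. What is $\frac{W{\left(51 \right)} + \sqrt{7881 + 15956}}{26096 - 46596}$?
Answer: $- \frac{51}{20500} - \frac{11 \sqrt{197}}{20500} \approx -0.010019$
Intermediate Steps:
$\frac{W{\left(51 \right)} + \sqrt{7881 + 15956}}{26096 - 46596} = \frac{51 + \sqrt{7881 + 15956}}{26096 - 46596} = \frac{51 + \sqrt{23837}}{-20500} = \left(51 + 11 \sqrt{197}\right) \left(- \frac{1}{20500}\right) = - \frac{51}{20500} - \frac{11 \sqrt{197}}{20500}$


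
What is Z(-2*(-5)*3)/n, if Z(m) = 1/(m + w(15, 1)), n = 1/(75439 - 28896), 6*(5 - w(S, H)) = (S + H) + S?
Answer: 279258/179 ≈ 1560.1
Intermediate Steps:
w(S, H) = 5 - S/3 - H/6 (w(S, H) = 5 - ((S + H) + S)/6 = 5 - ((H + S) + S)/6 = 5 - (H + 2*S)/6 = 5 + (-S/3 - H/6) = 5 - S/3 - H/6)
n = 1/46543 ≈ 2.1485e-5
Z(m) = 1/(-⅙ + m) (Z(m) = 1/(m + (5 - ⅓*15 - ⅙*1)) = 1/(m + (5 - 5 - ⅙)) = 1/(m - ⅙) = 1/(-⅙ + m))
Z(-2*(-5)*3)/n = (6/(-1 + 6*(-2*(-5)*3)))/(1/46543) = (6/(-1 + 6*(-(-10)*3)))*46543 = (6/(-1 + 6*(-1*(-30))))*46543 = (6/(-1 + 6*30))*46543 = (6/(-1 + 180))*46543 = (6/179)*46543 = 279258/179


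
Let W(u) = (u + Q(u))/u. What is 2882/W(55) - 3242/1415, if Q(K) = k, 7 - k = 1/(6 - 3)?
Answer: 134455036/52355 ≈ 2568.1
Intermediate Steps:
k = 20/3 (k = 7 - 1/(6 - 3) = 7 - 1/3 = 7 - 1*⅓ = 7 - ⅓ = 20/3 ≈ 6.6667)
Q(K) = 20/3
W(u) = (20/3 + u)/u (W(u) = (u + 20/3)/u = (20/3 + u)/u)
2882/W(55) - 3242/1415 = 2882/(((20/3 + 55)/55)) - 3242/1415 = 2882/(((1/55)*(185/3))) - 3242*1/1415 = 2882/(37/33) - 3242/1415 = 2882*(33/37) - 3242/1415 = 95106/37 - 3242/1415 = 134455036/52355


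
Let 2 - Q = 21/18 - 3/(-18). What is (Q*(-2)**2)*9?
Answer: 24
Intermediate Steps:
Q = 2/3 (Q = 2 - (21/18 - 3/(-18)) = 2 - (21*(1/18) - 3*(-1/18)) = 2 - (7/6 + 1/6) = 2 - 1*4/3 = 2 - 4/3 = 2/3 ≈ 0.66667)
(Q*(-2)**2)*9 = ((2/3)*(-2)**2)*9 = ((2/3)*4)*9 = (8/3)*9 = 24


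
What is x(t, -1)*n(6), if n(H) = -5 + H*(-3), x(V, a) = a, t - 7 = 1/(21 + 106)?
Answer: 23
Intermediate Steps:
t = 890/127 (t = 7 + 1/(21 + 106) = 7 + 1/127 = 890/127 ≈ 7.0079)
n(H) = -5 - 3*H
x(t, -1)*n(6) = -(-5 - 3*6) = -(-5 - 18) = -1*(-23) = 23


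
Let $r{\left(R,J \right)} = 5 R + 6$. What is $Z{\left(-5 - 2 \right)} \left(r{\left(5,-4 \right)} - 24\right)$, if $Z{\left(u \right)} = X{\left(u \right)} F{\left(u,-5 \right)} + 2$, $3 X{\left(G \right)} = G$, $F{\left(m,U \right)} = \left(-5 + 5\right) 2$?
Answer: $14$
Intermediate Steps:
$F{\left(m,U \right)} = 0$ ($F{\left(m,U \right)} = 0 \cdot 2 = 0$)
$X{\left(G \right)} = \frac{G}{3}$
$Z{\left(u \right)} = 2$ ($Z{\left(u \right)} = \frac{u}{3} \cdot 0 + 2 = 0 + 2 = 2$)
$r{\left(R,J \right)} = 6 + 5 R$
$Z{\left(-5 - 2 \right)} \left(r{\left(5,-4 \right)} - 24\right) = 2 \left(\left(6 + 5 \cdot 5\right) - 24\right) = 2 \left(\left(6 + 25\right) - 24\right) = 2 \left(31 - 24\right) = 2 \cdot 7 = 14$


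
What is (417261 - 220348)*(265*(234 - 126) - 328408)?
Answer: -59032154444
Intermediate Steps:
(417261 - 220348)*(265*(234 - 126) - 328408) = 196913*(265*108 - 328408) = 196913*(28620 - 328408) = 196913*(-299788) = -59032154444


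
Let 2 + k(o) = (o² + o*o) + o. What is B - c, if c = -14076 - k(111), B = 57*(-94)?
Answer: 33469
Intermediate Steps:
B = -5358
k(o) = -2 + o + 2*o² (k(o) = -2 + ((o² + o*o) + o) = -2 + ((o² + o²) + o) = -2 + (2*o² + o) = -2 + (o + 2*o²) = -2 + o + 2*o²)
c = -38827 (c = -14076 - (-2 + 111 + 2*111²) = -14076 - (-2 + 111 + 2*12321) = -14076 - (-2 + 111 + 24642) = -14076 - 1*24751 = -14076 - 24751 = -38827)
B - c = -5358 - 1*(-38827) = -5358 + 38827 = 33469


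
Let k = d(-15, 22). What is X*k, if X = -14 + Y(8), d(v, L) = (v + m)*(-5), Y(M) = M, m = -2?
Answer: -510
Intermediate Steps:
d(v, L) = 10 - 5*v (d(v, L) = (v - 2)*(-5) = (-2 + v)*(-5) = 10 - 5*v)
k = 85 (k = 10 - 5*(-15) = 10 + 75 = 85)
X = -6 (X = -14 + 8 = -6)
X*k = -6*85 = -510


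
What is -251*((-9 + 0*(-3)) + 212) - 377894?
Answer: -428847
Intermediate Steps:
-251*((-9 + 0*(-3)) + 212) - 377894 = -251*((-9 + 0) + 212) - 377894 = -251*(-9 + 212) - 377894 = -251*203 - 377894 = -50953 - 377894 = -428847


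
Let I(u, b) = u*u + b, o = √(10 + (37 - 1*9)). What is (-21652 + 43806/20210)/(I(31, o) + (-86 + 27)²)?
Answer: -485891628097/99692524615 + 218771557*√38/199385049230 ≈ -4.8671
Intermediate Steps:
o = √38 (o = √(10 + (37 - 9)) = √(10 + 28) = √38 ≈ 6.1644)
I(u, b) = b + u² (I(u, b) = u² + b = b + u²)
(-21652 + 43806/20210)/(I(31, o) + (-86 + 27)²) = (-21652 + 43806/20210)/((√38 + 31²) + (-86 + 27)²) = (-21652 + 43806*(1/20210))/((√38 + 961) + (-59)²) = (-21652 + 21903/10105)/((961 + √38) + 3481) = -218771557/(10105*(4442 + √38))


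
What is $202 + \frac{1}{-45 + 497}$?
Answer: $\frac{91305}{452} \approx 202.0$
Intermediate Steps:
$202 + \frac{1}{-45 + 497} = 202 + \frac{1}{452} = \frac{91305}{452}$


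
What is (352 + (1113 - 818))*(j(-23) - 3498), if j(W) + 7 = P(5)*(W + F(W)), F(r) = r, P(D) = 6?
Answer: -2446307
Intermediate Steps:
j(W) = -7 + 12*W (j(W) = -7 + 6*(W + W) = -7 + 6*(2*W) = -7 + 12*W)
(352 + (1113 - 818))*(j(-23) - 3498) = (352 + (1113 - 818))*((-7 + 12*(-23)) - 3498) = (352 + 295)*((-7 - 276) - 3498) = 647*(-283 - 3498) = 647*(-3781) = -2446307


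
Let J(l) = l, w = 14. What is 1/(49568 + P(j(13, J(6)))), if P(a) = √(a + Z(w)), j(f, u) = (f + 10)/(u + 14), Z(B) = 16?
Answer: 991360/49139732137 - 14*√35/49139732137 ≈ 2.0173e-5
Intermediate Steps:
j(f, u) = (10 + f)/(14 + u)
P(a) = √(16 + a) (P(a) = √(a + 16) = √(16 + a))
1/(49568 + P(j(13, J(6)))) = 1/(49568 + √(16 + (10 + 13)/(14 + 6))) = 1/(49568 + √(16 + 23/20)) = 1/(49568 + √(343/20)) = 1/(49568 + 7*√35/10)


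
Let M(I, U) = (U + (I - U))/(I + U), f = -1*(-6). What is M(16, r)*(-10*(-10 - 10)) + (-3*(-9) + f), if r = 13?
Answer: 4157/29 ≈ 143.34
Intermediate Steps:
f = 6
M(I, U) = I/(I + U)
M(16, r)*(-10*(-10 - 10)) + (-3*(-9) + f) = (16/(16 + 13))*(-10*(-10 - 10)) + (-3*(-9) + 6) = (16/29)*(-10*(-20)) + (27 + 6) = (16*(1/29))*200 + 33 = (16/29)*200 + 33 = 3200/29 + 33 = 4157/29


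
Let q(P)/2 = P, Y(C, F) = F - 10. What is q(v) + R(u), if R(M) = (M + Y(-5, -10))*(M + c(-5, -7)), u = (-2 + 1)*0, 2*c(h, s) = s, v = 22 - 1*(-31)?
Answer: 176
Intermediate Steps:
v = 53 (v = 22 + 31 = 53)
Y(C, F) = -10 + F
q(P) = 2*P
c(h, s) = s/2
u = 0 (u = -1*0 = 0)
R(M) = (-20 + M)*(-7/2 + M) (R(M) = (M + (-10 - 10))*(M + (½)*(-7)) = (M - 20)*(M - 7/2) = (-20 + M)*(-7/2 + M))
q(v) + R(u) = 2*53 + (70 + 0² - 47/2*0) = 106 + (70 + 0 + 0) = 106 + 70 = 176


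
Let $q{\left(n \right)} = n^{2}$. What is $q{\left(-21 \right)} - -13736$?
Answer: $14177$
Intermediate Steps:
$q{\left(-21 \right)} - -13736 = \left(-21\right)^{2} - -13736 = 441 + 13736 = 14177$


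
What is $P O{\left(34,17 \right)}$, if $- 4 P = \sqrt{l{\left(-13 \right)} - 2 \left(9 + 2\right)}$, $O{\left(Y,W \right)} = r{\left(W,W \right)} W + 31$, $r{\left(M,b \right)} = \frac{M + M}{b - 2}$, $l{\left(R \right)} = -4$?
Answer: $- \frac{1043 i \sqrt{26}}{60} \approx - 88.638 i$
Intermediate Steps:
$r{\left(M,b \right)} = \frac{2 M}{-2 + b}$
$O{\left(Y,W \right)} = 31 + \frac{2 W^{2}}{-2 + W}$ ($O{\left(Y,W \right)} = \frac{2 W}{-2 + W} W + 31 = \frac{2 W^{2}}{-2 + W} + 31 = 31 + \frac{2 W^{2}}{-2 + W}$)
$P = - \frac{i \sqrt{26}}{4}$ ($P = - \frac{\sqrt{-4 - 2 \left(9 + 2\right)}}{4} = - \frac{\sqrt{-4 - 22}}{4} = - \frac{\sqrt{-26}}{4} = - \frac{i \sqrt{26}}{4} \approx - 1.2748 i$)
$P O{\left(34,17 \right)} = - \frac{i \sqrt{26}}{4} \frac{-62 + 2 \cdot 17^{2} + 31 \cdot 17}{-2 + 17} = - \frac{i \sqrt{26}}{4} \frac{-62 + 2 \cdot 289 + 527}{15} = - \frac{i \sqrt{26}}{4} \frac{-62 + 578 + 527}{15} = - \frac{i \sqrt{26}}{4} \cdot \frac{1}{15} \cdot 1043 = - \frac{i \sqrt{26}}{4} \cdot \frac{1043}{15} = - \frac{1043 i \sqrt{26}}{60}$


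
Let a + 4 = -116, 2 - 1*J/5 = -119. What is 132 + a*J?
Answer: -72468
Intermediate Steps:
J = 605 (J = 10 - 5*(-119) = 10 + 595 = 605)
a = -120 (a = -4 - 116 = -120)
132 + a*J = 132 - 120*605 = 132 - 72600 = -72468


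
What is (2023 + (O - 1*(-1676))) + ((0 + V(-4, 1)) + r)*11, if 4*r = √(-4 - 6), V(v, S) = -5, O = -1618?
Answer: 2026 + 11*I*√10/4 ≈ 2026.0 + 8.6963*I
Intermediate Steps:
r = I*√10/4 (r = √(-4 - 6)/4 = √(-10)/4 = (I*√10)/4 = I*√10/4 ≈ 0.79057*I)
(2023 + (O - 1*(-1676))) + ((0 + V(-4, 1)) + r)*11 = (2023 + (-1618 - 1*(-1676))) + ((0 - 5) + I*√10/4)*11 = (2023 + (-1618 + 1676)) + (-5 + I*√10/4)*11 = (2023 + 58) + (-55 + 11*I*√10/4) = 2081 + (-55 + 11*I*√10/4) = 2026 + 11*I*√10/4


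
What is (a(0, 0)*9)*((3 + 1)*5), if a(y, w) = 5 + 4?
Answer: 1620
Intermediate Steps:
a(y, w) = 9
(a(0, 0)*9)*((3 + 1)*5) = (9*9)*((3 + 1)*5) = 81*(4*5) = 81*20 = 1620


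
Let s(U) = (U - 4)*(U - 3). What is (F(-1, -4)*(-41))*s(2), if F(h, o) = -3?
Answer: 246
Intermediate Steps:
s(U) = (-4 + U)*(-3 + U)
(F(-1, -4)*(-41))*s(2) = (-3*(-41))*(12 + 2**2 - 7*2) = 123*(12 + 4 - 14) = 123*2 = 246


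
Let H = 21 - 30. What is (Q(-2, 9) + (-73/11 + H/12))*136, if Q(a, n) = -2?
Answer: -14042/11 ≈ -1276.5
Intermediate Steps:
H = -9
(Q(-2, 9) + (-73/11 + H/12))*136 = (-2 + (-73/11 - 9/12))*136 = (-2 + (-73*1/11 - 9*1/12))*136 = (-2 + (-73/11 - ¾))*136 = (-2 - 325/44)*136 = -413/44*136 = -14042/11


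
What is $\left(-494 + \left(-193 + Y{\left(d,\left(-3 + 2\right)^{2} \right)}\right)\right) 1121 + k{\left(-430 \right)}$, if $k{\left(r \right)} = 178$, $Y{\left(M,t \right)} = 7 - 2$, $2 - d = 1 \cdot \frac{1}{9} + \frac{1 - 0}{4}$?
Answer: $-764344$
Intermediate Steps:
$d = \frac{59}{36}$ ($d = 2 - \left(1 \cdot \frac{1}{9} + \frac{1 - 0}{4}\right) = 2 - \left(1 \cdot \frac{1}{9} + \left(1 + 0\right) \frac{1}{4}\right) = 2 - \left(\frac{1}{9} + 1 \cdot \frac{1}{4}\right) = 2 - \left(\frac{1}{9} + \frac{1}{4}\right) = 2 - \frac{13}{36} = \frac{59}{36} \approx 1.6389$)
$Y{\left(M,t \right)} = 5$
$\left(-494 + \left(-193 + Y{\left(d,\left(-3 + 2\right)^{2} \right)}\right)\right) 1121 + k{\left(-430 \right)} = \left(-494 + \left(-193 + 5\right)\right) 1121 + 178 = \left(-494 - 188\right) 1121 + 178 = \left(-682\right) 1121 + 178 = -764522 + 178 = -764344$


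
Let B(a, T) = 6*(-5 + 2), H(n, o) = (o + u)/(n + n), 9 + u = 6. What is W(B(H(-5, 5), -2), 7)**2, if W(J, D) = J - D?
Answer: 625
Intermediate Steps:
u = -3 (u = -9 + 6 = -3)
H(n, o) = (-3 + o)/(2*n) (H(n, o) = (o - 3)/(n + n) = (-3 + o)/((2*n)) = (-3 + o)*(1/(2*n)) = (-3 + o)/(2*n))
B(a, T) = -18 (B(a, T) = 6*(-3) = -18)
W(B(H(-5, 5), -2), 7)**2 = (-18 - 1*7)**2 = (-18 - 7)**2 = (-25)**2 = 625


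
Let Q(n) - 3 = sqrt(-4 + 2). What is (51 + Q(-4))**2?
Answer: (54 + I*sqrt(2))**2 ≈ 2914.0 + 152.74*I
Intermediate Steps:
Q(n) = 3 + I*sqrt(2) (Q(n) = 3 + sqrt(-4 + 2) = 3 + sqrt(-2) = 3 + I*sqrt(2))
(51 + Q(-4))**2 = (51 + (3 + I*sqrt(2)))**2 = (54 + I*sqrt(2))**2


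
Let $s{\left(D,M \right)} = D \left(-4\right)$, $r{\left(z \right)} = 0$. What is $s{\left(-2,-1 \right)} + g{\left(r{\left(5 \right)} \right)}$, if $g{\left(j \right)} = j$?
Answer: $8$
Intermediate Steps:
$s{\left(D,M \right)} = - 4 D$
$s{\left(-2,-1 \right)} + g{\left(r{\left(5 \right)} \right)} = \left(-4\right) \left(-2\right) + 0 = 8 + 0 = 8$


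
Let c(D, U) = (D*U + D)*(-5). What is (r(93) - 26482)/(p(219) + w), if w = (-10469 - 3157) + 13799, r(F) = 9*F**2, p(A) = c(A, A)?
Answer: -51359/240727 ≈ -0.21335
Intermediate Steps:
c(D, U) = -5*D - 5*D*U (c(D, U) = (D + D*U)*(-5) = -5*D - 5*D*U)
p(A) = -5*A*(1 + A)
w = 173 (w = -13626 + 13799 = 173)
(r(93) - 26482)/(p(219) + w) = (9*93**2 - 26482)/(-5*219*(1 + 219) + 173) = (9*8649 - 26482)/(-5*219*220 + 173) = (77841 - 26482)/(-240900 + 173) = 51359/(-240727) = 51359*(-1/240727) = -51359/240727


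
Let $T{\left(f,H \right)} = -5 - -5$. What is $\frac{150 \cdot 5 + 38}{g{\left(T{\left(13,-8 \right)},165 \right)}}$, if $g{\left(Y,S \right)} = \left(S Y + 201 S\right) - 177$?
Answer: $\frac{197}{8247} \approx 0.023887$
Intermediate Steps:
$T{\left(f,H \right)} = 0$ ($T{\left(f,H \right)} = -5 + 5 = 0$)
$g{\left(Y,S \right)} = -177 + 201 S + S Y$ ($g{\left(Y,S \right)} = \left(201 S + S Y\right) - 177 = -177 + 201 S + S Y$)
$\frac{150 \cdot 5 + 38}{g{\left(T{\left(13,-8 \right)},165 \right)}} = \frac{150 \cdot 5 + 38}{-177 + 201 \cdot 165 + 165 \cdot 0} = \frac{750 + 38}{-177 + 33165 + 0} = \frac{788}{32988} = 788 \cdot \frac{1}{32988} = \frac{197}{8247}$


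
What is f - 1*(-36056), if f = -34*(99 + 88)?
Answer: 29698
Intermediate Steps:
f = -6358 (f = -34*187 = -6358)
f - 1*(-36056) = -6358 - 1*(-36056) = -6358 + 36056 = 29698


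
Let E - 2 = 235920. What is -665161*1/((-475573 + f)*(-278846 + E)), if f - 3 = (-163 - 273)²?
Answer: -95023/1750526568 ≈ -5.4283e-5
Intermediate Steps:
f = 190099 (f = 3 + (-163 - 273)² = 3 + (-436)² = 3 + 190096 = 190099)
E = 235922 (E = 2 + 235920 = 235922)
-665161*1/((-475573 + f)*(-278846 + E)) = -665161*1/((-475573 + 190099)*(-278846 + 235922)) = -665161/((-285474*(-42924))) = -665161/12253685976 = -665161*1/12253685976 = -95023/1750526568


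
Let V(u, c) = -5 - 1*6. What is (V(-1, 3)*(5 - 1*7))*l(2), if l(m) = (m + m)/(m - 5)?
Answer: -88/3 ≈ -29.333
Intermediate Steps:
V(u, c) = -11 (V(u, c) = -5 - 6 = -11)
l(m) = 2*m/(-5 + m) (l(m) = (2*m)/(-5 + m) = 2*m/(-5 + m))
(V(-1, 3)*(5 - 1*7))*l(2) = (-11*(5 - 1*7))*(2*2/(-5 + 2)) = (-11*(5 - 7))*(2*2/(-3)) = (-11*(-2))*(2*2*(-⅓)) = 22*(-4/3) = -88/3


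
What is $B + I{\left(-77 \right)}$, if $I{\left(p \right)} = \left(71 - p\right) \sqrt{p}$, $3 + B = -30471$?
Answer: $-30474 + 148 i \sqrt{77} \approx -30474.0 + 1298.7 i$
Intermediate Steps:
$B = -30474$ ($B = -3 - 30471 = -30474$)
$I{\left(p \right)} = \sqrt{p} \left(71 - p\right)$
$B + I{\left(-77 \right)} = -30474 + \sqrt{-77} \left(71 - -77\right) = -30474 + i \sqrt{77} \left(71 + 77\right) = -30474 + i \sqrt{77} \cdot 148 = -30474 + 148 i \sqrt{77}$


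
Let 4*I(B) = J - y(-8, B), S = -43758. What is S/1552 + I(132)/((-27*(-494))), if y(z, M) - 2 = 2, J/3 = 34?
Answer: -145901545/5175144 ≈ -28.193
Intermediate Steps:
J = 102 (J = 3*34 = 102)
y(z, M) = 4 (y(z, M) = 2 + 2 = 4)
I(B) = 49/2 (I(B) = (102 - 1*4)/4 = (102 - 4)/4 = (¼)*98 = 49/2)
S/1552 + I(132)/((-27*(-494))) = -43758/1552 + 49/(2*((-27*(-494)))) = -43758*1/1552 + (49/2)/13338 = -21879/776 + (49/2)*(1/13338) = -21879/776 + 49/26676 = -145901545/5175144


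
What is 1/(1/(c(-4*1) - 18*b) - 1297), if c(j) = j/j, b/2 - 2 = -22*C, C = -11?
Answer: -8783/11391552 ≈ -0.00077101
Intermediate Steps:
b = 488 (b = 4 + 2*(-22*(-11)) = 4 + 2*242 = 4 + 484 = 488)
c(j) = 1
1/(1/(c(-4*1) - 18*b) - 1297) = 1/(1/(1 - 18*488) - 1297) = 1/(1/(1 - 8784) - 1297) = 1/(1/(-8783) - 1297) = 1/(-1/8783 - 1297) = 1/(-11391552/8783) = -8783/11391552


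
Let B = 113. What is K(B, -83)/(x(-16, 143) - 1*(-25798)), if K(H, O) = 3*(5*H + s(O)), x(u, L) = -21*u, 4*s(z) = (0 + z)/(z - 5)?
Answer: 596889/9199168 ≈ 0.064885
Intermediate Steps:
s(z) = z/(4*(-5 + z)) (s(z) = ((0 + z)/(z - 5))/4 = (z/(-5 + z))/4 = z/(4*(-5 + z)))
K(H, O) = 15*H + 3*O/(4*(-5 + O)) (K(H, O) = 3*(5*H + O/(4*(-5 + O))) = 15*H + 3*O/(4*(-5 + O)))
K(B, -83)/(x(-16, 143) - 1*(-25798)) = (3*(-83 + 20*113*(-5 - 83))/(4*(-5 - 83)))/(-21*(-16) - 1*(-25798)) = ((3/4)*(-83 + 20*113*(-88))/(-88))/(336 + 25798) = ((3/4)*(-1/88)*(-83 - 198880))/26134 = ((3/4)*(-1/88)*(-198963))*(1/26134) = (596889/352)*(1/26134) = 596889/9199168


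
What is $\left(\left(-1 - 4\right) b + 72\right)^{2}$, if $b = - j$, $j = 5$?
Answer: $9409$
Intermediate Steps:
$b = -5$ ($b = \left(-1\right) 5 = -5$)
$\left(\left(-1 - 4\right) b + 72\right)^{2} = \left(\left(-1 - 4\right) \left(-5\right) + 72\right)^{2} = \left(\left(-5\right) \left(-5\right) + 72\right)^{2} = \left(25 + 72\right)^{2} = 97^{2} = 9409$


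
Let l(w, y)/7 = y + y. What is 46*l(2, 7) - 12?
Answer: 4496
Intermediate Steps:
l(w, y) = 14*y (l(w, y) = 7*(y + y) = 7*(2*y) = 14*y)
46*l(2, 7) - 12 = 46*(14*7) - 12 = 46*98 - 12 = 4508 - 12 = 4496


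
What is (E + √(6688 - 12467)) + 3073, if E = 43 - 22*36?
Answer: 2324 + I*√5779 ≈ 2324.0 + 76.02*I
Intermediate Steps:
E = -749 (E = 43 - 792 = -749)
(E + √(6688 - 12467)) + 3073 = (-749 + √(6688 - 12467)) + 3073 = (-749 + √(-5779)) + 3073 = (-749 + I*√5779) + 3073 = 2324 + I*√5779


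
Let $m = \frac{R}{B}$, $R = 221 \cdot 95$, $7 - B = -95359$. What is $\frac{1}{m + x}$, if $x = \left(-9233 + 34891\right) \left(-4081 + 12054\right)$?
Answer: $\frac{95366}{19509140322639} \approx 4.8883 \cdot 10^{-9}$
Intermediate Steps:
$B = 95366$ ($B = 7 - -95359 = 7 + 95359 = 95366$)
$R = 20995$
$x = 204571234$ ($x = 25658 \cdot 7973 = 204571234$)
$m = \frac{20995}{95366} \approx 0.22015$
$\frac{1}{m + x} = \frac{1}{\frac{20995}{95366} + 204571234} = \frac{1}{\frac{19509140322639}{95366}} = \frac{95366}{19509140322639}$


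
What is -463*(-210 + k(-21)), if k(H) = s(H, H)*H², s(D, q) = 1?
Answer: -106953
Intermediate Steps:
k(H) = H² (k(H) = 1*H² = H²)
-463*(-210 + k(-21)) = -463*(-210 + (-21)²) = -463*(-210 + 441) = -463*231 = -106953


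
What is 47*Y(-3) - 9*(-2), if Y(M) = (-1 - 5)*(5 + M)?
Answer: -546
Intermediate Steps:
Y(M) = -30 - 6*M (Y(M) = -6*(5 + M) = -30 - 6*M)
47*Y(-3) - 9*(-2) = 47*(-30 - 6*(-3)) - 9*(-2) = 47*(-30 + 18) + 18 = 47*(-12) + 18 = -564 + 18 = -546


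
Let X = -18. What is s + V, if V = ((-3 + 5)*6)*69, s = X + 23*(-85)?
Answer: -1145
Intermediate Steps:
s = -1973 (s = -18 + 23*(-85) = -18 - 1955 = -1973)
V = 828 (V = (2*6)*69 = 12*69 = 828)
s + V = -1973 + 828 = -1145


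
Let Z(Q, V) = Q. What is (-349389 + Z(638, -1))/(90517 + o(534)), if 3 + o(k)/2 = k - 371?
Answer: -348751/90837 ≈ -3.8393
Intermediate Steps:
o(k) = -748 + 2*k (o(k) = -6 + 2*(k - 371) = -6 + 2*(-371 + k) = -6 + (-742 + 2*k) = -748 + 2*k)
(-349389 + Z(638, -1))/(90517 + o(534)) = (-349389 + 638)/(90517 + (-748 + 2*534)) = -348751/(90517 + (-748 + 1068)) = -348751/(90517 + 320) = -348751/90837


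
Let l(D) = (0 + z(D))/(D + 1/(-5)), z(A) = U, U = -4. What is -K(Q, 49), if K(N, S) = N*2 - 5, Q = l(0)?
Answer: -35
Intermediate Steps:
z(A) = -4
l(D) = -4/(-⅕ + D) (l(D) = (0 - 4)/(D + 1/(-5)) = -4/(D - ⅕) = -4/(-⅕ + D))
Q = 20 (Q = -20/(-1 + 5*0) = -20/(-1 + 0) = -20/(-1) = -20*(-1) = 20)
K(N, S) = -5 + 2*N (K(N, S) = 2*N - 5 = -5 + 2*N)
-K(Q, 49) = -(-5 + 2*20) = -(-5 + 40) = -1*35 = -35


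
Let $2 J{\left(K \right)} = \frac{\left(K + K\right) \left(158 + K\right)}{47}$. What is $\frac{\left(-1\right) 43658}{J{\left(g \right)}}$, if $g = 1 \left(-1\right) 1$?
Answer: $\frac{2051926}{157} \approx 13070.0$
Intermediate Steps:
$g = -1$ ($g = \left(-1\right) 1 = -1$)
$J{\left(K \right)} = \frac{K \left(158 + K\right)}{47}$ ($J{\left(K \right)} = \frac{\left(K + K\right) \left(158 + K\right) \frac{1}{47}}{2} = \frac{2 K \left(158 + K\right) \frac{1}{47}}{2} = \frac{\frac{2}{47} K \left(158 + K\right)}{2} = \frac{K \left(158 + K\right)}{47}$)
$\frac{\left(-1\right) 43658}{J{\left(g \right)}} = \frac{\left(-1\right) 43658}{\frac{1}{47} \left(-1\right) \left(158 - 1\right)} = - \frac{43658}{\frac{1}{47} \left(-1\right) 157} = - \frac{43658}{- \frac{157}{47}} = \left(-43658\right) \left(- \frac{47}{157}\right) = \frac{2051926}{157}$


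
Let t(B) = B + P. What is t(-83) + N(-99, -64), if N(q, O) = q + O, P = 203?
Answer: -43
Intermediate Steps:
t(B) = 203 + B (t(B) = B + 203 = 203 + B)
N(q, O) = O + q
t(-83) + N(-99, -64) = (203 - 83) + (-64 - 99) = 120 - 163 = -43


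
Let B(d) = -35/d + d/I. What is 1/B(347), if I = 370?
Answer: 128390/107459 ≈ 1.1948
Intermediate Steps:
B(d) = -35/d + d/370
1/B(347) = 1/(-35/347 + (1/370)*347) = 1/(-35*1/347 + 347/370) = 1/(-35/347 + 347/370) = 1/(107459/128390) = 128390/107459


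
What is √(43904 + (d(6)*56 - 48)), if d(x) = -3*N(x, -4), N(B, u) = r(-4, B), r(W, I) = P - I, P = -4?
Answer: 4*√2846 ≈ 213.39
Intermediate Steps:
r(W, I) = -4 - I
N(B, u) = -4 - B
d(x) = 12 + 3*x (d(x) = -3*(-4 - x) = 12 + 3*x)
√(43904 + (d(6)*56 - 48)) = √(43904 + ((12 + 3*6)*56 - 48)) = √(43904 + ((12 + 18)*56 - 48)) = √(43904 + (30*56 - 48)) = √(43904 + (1680 - 48)) = √(43904 + 1632) = √45536 = 4*√2846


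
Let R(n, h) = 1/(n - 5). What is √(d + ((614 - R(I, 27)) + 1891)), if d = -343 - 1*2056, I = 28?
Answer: √56051/23 ≈ 10.294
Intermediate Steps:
R(n, h) = 1/(-5 + n)
d = -2399 (d = -343 - 2056 = -2399)
√(d + ((614 - R(I, 27)) + 1891)) = √(-2399 + ((614 - 1/(-5 + 28)) + 1891)) = √(-2399 + ((614 - 1/23) + 1891)) = √(-2399 + (14121/23 + 1891)) = √(-2399 + 57614/23) = √(2437/23) = √56051/23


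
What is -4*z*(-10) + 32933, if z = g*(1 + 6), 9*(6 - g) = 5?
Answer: 310117/9 ≈ 34457.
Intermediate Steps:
g = 49/9 (g = 6 - ⅑*5 = 6 - 5/9 = 49/9 ≈ 5.4444)
z = 343/9 (z = 49*(1 + 6)/9 = (49/9)*7 = 343/9 ≈ 38.111)
-4*z*(-10) + 32933 = -4*343/9*(-10) + 32933 = -1372/9*(-10) + 32933 = 13720/9 + 32933 = 310117/9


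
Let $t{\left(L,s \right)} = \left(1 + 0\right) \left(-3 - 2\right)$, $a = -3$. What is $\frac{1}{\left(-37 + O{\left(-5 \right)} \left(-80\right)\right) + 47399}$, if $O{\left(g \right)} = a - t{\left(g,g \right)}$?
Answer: $\frac{1}{47202} \approx 2.1186 \cdot 10^{-5}$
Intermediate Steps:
$t{\left(L,s \right)} = -5$ ($t{\left(L,s \right)} = 1 \left(-5\right) = -5$)
$O{\left(g \right)} = 2$ ($O{\left(g \right)} = -3 - -5 = -3 + 5 = 2$)
$\frac{1}{\left(-37 + O{\left(-5 \right)} \left(-80\right)\right) + 47399} = \frac{1}{\left(-37 + 2 \left(-80\right)\right) + 47399} = \frac{1}{\left(-37 - 160\right) + 47399} = \frac{1}{-197 + 47399} = \frac{1}{47202}$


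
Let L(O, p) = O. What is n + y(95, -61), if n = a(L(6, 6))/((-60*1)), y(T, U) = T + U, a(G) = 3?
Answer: 679/20 ≈ 33.950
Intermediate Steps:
n = -1/20 (n = 3/((-60*1)) = 3/(-60) = 3*(-1/60) = -1/20 ≈ -0.050000)
n + y(95, -61) = -1/20 + (95 - 61) = -1/20 + 34 = 679/20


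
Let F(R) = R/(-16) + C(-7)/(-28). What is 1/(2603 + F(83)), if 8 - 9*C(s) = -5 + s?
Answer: 1008/2618515 ≈ 0.00038495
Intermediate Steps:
C(s) = 13/9 - s/9 (C(s) = 8/9 - (-5 + s)/9 = 8/9 + (5/9 - s/9) = 13/9 - s/9)
F(R) = -5/63 - R/16 (F(R) = R/(-16) + (13/9 - 1/9*(-7))/(-28) = R*(-1/16) + (13/9 + 7/9)*(-1/28) = -R/16 + (20/9)*(-1/28) = -R/16 - 5/63 = -5/63 - R/16)
1/(2603 + F(83)) = 1/(2603 + (-5/63 - 1/16*83)) = 1/(2603 + (-5/63 - 83/16)) = 1/(2603 - 5309/1008) = 1/(2618515/1008) = 1008/2618515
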